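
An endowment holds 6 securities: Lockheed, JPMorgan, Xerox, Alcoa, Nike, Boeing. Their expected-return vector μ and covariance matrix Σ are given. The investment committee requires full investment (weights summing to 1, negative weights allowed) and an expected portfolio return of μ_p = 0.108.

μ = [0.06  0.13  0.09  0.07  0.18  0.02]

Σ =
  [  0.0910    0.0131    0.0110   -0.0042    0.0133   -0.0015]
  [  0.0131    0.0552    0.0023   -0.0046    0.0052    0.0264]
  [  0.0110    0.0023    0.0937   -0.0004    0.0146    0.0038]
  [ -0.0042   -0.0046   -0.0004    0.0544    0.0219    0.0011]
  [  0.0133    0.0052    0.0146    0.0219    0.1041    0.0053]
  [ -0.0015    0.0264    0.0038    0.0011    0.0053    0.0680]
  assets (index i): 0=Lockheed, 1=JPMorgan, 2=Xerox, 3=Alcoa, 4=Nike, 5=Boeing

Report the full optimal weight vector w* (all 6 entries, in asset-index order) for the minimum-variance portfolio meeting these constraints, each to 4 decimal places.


u=Σ⁻¹μ = [0.0177  2.7210  0.7271  1.0094  1.3235  -0.9220]
v=Σ⁻¹𝟙 = [8.8207  12.7596  8.7091  19.1669  2.1308  8.9839]
a=μᵀu=0.710681  b=𝟙ᵀu=4.876708  c=𝟙ᵀv=60.571011  D=ac−b²=19.264404
λ₁=(c·0.108−b)/D = (60.571011·0.108−4.876708)/19.264404 = 0.086427
λ₂=(a−b·0.108)/D = (0.710681−4.876708·0.108)/19.264404 = 0.009551
w* = 0.086427·u + 0.009551·v:
  w_0 = 0.086427·0.0177 + 0.009551·8.8207 = 0.0858  (Lockheed)
  w_1 = 0.086427·2.7210 + 0.009551·12.7596 = 0.3570  (JPMorgan)
  w_2 = 0.086427·0.7271 + 0.009551·8.7091 = 0.1460  (Xerox)
  w_3 = 0.086427·1.0094 + 0.009551·19.1669 = 0.2703  (Alcoa)
  w_4 = 0.086427·1.3235 + 0.009551·2.1308 = 0.1347  (Nike)
  w_5 = 0.086427·-0.9220 + 0.009551·8.9839 = 0.0061  (Boeing)
Σw_i=1.0000  μᵀw=0.1080
σ²=wᵀΣw=λ₁·μ_p+λ₂ = 0.086427·0.108 + 0.009551 = 0.018885 ≈ 0.0189

0.0858  0.3570  0.1460  0.2703  0.1347  0.0061


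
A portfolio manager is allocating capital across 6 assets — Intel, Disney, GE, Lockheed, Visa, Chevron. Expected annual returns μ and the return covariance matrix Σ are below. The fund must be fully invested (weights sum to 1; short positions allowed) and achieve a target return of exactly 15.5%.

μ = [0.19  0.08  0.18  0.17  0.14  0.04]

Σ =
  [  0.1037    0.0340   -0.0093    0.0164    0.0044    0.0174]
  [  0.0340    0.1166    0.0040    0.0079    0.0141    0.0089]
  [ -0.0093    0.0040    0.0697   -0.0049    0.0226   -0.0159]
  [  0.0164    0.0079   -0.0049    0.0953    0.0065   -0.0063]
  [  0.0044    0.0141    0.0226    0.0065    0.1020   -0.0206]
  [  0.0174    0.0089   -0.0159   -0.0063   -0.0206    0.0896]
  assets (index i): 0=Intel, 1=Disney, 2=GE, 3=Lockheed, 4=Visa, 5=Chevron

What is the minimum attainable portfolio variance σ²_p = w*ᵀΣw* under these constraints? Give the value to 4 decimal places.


u=Σ⁻¹μ = [1.6995  -0.1866  2.9040  1.6663  0.7660  0.9435]
v=Σ⁻¹𝟙 = [5.3791  3.6157  16.5455  10.5930  7.8075  15.2329]
a=μᵀu=1.258938  b=𝟙ᵀu=7.792643  c=𝟙ᵀv=59.173647  D=ac−b²=13.770637
λ₁=(c·0.155−b)/D = (59.173647·0.155−7.792643)/13.770637 = 0.100160
λ₂=(a−b·0.155)/D = (1.258938−7.792643·0.155)/13.770637 = 0.003709
w* = 0.100160·u + 0.003709·v:
  w_0 = 0.100160·1.6995 + 0.003709·5.3791 = 0.1902  (Intel)
  w_1 = 0.100160·-0.1866 + 0.003709·3.6157 = -0.0053  (Disney)
  w_2 = 0.100160·2.9040 + 0.003709·16.5455 = 0.3522  (GE)
  w_3 = 0.100160·1.6663 + 0.003709·10.5930 = 0.2062  (Lockheed)
  w_4 = 0.100160·0.7660 + 0.003709·7.8075 = 0.1057  (Visa)
  w_5 = 0.100160·0.9435 + 0.003709·15.2329 = 0.1510  (Chevron)
Σw_i=1.0000  μᵀw=0.1550
σ²=wᵀΣw=λ₁·μ_p+λ₂ = 0.100160·0.155 + 0.003709 = 0.019234 ≈ 0.0192

0.0192


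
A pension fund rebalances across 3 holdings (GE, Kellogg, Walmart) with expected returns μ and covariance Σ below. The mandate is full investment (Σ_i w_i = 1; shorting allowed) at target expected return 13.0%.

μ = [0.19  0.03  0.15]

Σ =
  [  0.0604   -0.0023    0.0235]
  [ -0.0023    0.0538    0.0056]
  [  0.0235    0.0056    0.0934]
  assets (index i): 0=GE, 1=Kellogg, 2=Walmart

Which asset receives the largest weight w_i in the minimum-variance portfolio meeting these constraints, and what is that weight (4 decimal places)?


p=Σ⁻¹μ = [2.8345  0.5895  0.8575]
q=Σ⁻¹𝟙 = [15.0029  18.6234  5.8152]
a=μᵀp=0.684866  b=𝟙ᵀp=4.281540  c=𝟙ᵀq=39.441577  D=ac−b²=8.680633
λ₁=(c·0.130−b)/D = (39.441577·0.130−4.281540)/8.680633 = 0.097443
λ₂=(a−b·0.130)/D = (0.684866−4.281540·0.130)/8.680633 = 0.014776
w* = 0.097443·p + 0.014776·q:
  w_0 = 0.097443·2.8345 + 0.014776·15.0029 = 0.4979  (GE)
  w_1 = 0.097443·0.5895 + 0.014776·18.6234 = 0.3326  (Kellogg)
  w_2 = 0.097443·0.8575 + 0.014776·5.8152 = 0.1695  (Walmart)
Σw_i=1.0000  μᵀw=0.1300
σ²=wᵀΣw=λ₁·μ_p+λ₂ = 0.097443·0.130 + 0.014776 = 0.027444 ≈ 0.0274

GE (0.4979)


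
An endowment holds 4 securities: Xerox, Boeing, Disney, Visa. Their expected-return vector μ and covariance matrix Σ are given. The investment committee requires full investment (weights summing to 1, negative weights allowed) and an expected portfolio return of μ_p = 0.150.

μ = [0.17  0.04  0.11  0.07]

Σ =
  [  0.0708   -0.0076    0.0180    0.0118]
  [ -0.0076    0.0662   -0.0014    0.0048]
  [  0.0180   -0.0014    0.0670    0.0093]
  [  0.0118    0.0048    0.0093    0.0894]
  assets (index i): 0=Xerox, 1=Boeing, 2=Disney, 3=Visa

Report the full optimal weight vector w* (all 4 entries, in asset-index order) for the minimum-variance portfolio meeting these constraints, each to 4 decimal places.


0.7224  0.0492  0.2308  -0.0024

u=Σ⁻¹μ = [2.1739  0.8506  1.0279  0.3435]
v=Σ⁻¹𝟙 = [11.7806  16.1395  11.0406  7.6157]
a=μᵀu=0.540692  b=𝟙ᵀu=4.395839  c=𝟙ᵀv=46.576326  D=ac−b²=5.860038
λ₁=(c·0.150−b)/D = (46.576326·0.150−4.395839)/5.860038 = 0.442081
λ₂=(a−b·0.150)/D = (0.540692−4.395839·0.150)/5.860038 = -0.020253
w* = 0.442081·u + -0.020253·v:
  w_0 = 0.442081·2.1739 + -0.020253·11.7806 = 0.7224  (Xerox)
  w_1 = 0.442081·0.8506 + -0.020253·16.1395 = 0.0492  (Boeing)
  w_2 = 0.442081·1.0279 + -0.020253·11.0406 = 0.2308  (Disney)
  w_3 = 0.442081·0.3435 + -0.020253·7.6157 = -0.0024  (Visa)
Σw_i=1.0000  μᵀw=0.1500
σ²=wᵀΣw=λ₁·μ_p+λ₂ = 0.442081·0.150 + -0.020253 = 0.046059 ≈ 0.0461


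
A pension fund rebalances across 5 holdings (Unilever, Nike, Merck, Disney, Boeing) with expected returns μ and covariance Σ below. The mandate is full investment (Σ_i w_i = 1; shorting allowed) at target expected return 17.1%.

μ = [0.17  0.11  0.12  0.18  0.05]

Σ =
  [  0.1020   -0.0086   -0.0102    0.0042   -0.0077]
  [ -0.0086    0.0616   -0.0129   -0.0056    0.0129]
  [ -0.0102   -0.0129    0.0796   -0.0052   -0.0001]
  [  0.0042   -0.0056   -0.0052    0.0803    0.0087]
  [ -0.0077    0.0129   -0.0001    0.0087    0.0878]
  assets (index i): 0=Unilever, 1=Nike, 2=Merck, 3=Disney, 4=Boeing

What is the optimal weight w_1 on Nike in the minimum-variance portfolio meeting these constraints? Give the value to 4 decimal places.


p=Σ⁻¹μ = [2.0443  2.7736  2.3806  2.4715  0.0991]
q=Σ⁻¹𝟙 = [13.5436  21.5819  18.6935  13.5850  8.0815]
a=μᵀp=1.388117  b=𝟙ᵀp=9.769011  c=𝟙ᵀq=75.485500  D=ac−b²=9.349102
λ₁=(c·0.171−b)/D = (75.485500·0.171−9.769011)/9.349102 = 0.335755
λ₂=(a−b·0.171)/D = (1.388117−9.769011·0.171)/9.349102 = -0.030204
w* = 0.335755·p + -0.030204·q:
  w_0 = 0.335755·2.0443 + -0.030204·13.5436 = 0.2773  (Unilever)
  w_1 = 0.335755·2.7736 + -0.030204·21.5819 = 0.2794  (Nike)
  w_2 = 0.335755·2.3806 + -0.030204·18.6935 = 0.2347  (Merck)
  w_3 = 0.335755·2.4715 + -0.030204·13.5850 = 0.4195  (Disney)
  w_4 = 0.335755·0.0991 + -0.030204·8.0815 = -0.2108  (Boeing)
Σw_i=1.0000  μᵀw=0.1710
σ²=wᵀΣw=λ₁·μ_p+λ₂ = 0.335755·0.171 + -0.030204 = 0.027210 ≈ 0.0272

0.2794


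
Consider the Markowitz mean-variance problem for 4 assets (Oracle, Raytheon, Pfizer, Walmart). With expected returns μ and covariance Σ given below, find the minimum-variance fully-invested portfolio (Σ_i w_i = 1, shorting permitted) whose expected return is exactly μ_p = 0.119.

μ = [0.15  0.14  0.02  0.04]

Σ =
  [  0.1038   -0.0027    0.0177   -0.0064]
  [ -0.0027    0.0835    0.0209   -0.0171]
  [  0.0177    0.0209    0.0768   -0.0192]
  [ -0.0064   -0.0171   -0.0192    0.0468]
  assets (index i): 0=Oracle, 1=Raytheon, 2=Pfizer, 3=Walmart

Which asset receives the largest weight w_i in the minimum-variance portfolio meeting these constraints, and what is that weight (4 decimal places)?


Raytheon (0.4199)

u=Σ⁻¹μ = [1.6555  2.1577  -0.2685  1.7593]
v=Σ⁻¹𝟙 = [9.5753  15.5612  15.2322  34.6119]
a=μᵀu=0.615397  b=𝟙ᵀu=5.303998  c=𝟙ᵀv=74.980754  D=ac−b²=18.010520
λ₁=(c·0.119−b)/D = (74.980754·0.119−5.303998)/18.010520 = 0.200922
λ₂=(a−b·0.119)/D = (0.615397−5.303998·0.119)/18.010520 = -0.000876
w* = 0.200922·u + -0.000876·v:
  w_0 = 0.200922·1.6555 + -0.000876·9.5753 = 0.3242  (Oracle)
  w_1 = 0.200922·2.1577 + -0.000876·15.5612 = 0.4199  (Raytheon)
  w_2 = 0.200922·-0.2685 + -0.000876·15.2322 = -0.0673  (Pfizer)
  w_3 = 0.200922·1.7593 + -0.000876·34.6119 = 0.3232  (Walmart)
Σw_i=1.0000  μᵀw=0.1190
σ²=wᵀΣw=λ₁·μ_p+λ₂ = 0.200922·0.119 + -0.000876 = 0.023034 ≈ 0.0230


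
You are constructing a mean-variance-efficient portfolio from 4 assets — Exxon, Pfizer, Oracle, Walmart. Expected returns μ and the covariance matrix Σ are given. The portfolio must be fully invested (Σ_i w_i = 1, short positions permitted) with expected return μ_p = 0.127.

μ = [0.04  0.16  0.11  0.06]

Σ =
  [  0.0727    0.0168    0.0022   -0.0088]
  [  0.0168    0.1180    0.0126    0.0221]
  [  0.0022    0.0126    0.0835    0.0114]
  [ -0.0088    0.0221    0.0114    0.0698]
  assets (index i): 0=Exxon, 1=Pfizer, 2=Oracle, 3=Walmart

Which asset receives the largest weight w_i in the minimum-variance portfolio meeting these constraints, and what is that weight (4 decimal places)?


Pfizer (0.4710)

u=Σ⁻¹μ = [0.3001  1.1290  1.0897  0.3620]
v=Σ⁻¹𝟙 = [14.4778  2.8494  9.2898  13.7325]
a=μᵀu=0.334236  b=𝟙ᵀu=2.880847  c=𝟙ᵀv=40.349534  D=ac−b²=5.186994
λ₁=(c·0.127−b)/D = (40.349534·0.127−2.880847)/5.186994 = 0.432533
λ₂=(a−b·0.127)/D = (0.334236−2.880847·0.127)/5.186994 = -0.006098
w* = 0.432533·u + -0.006098·v:
  w_0 = 0.432533·0.3001 + -0.006098·14.4778 = 0.0415  (Exxon)
  w_1 = 0.432533·1.1290 + -0.006098·2.8494 = 0.4710  (Pfizer)
  w_2 = 0.432533·1.0897 + -0.006098·9.2898 = 0.4147  (Oracle)
  w_3 = 0.432533·0.3620 + -0.006098·13.7325 = 0.0728  (Walmart)
Σw_i=1.0000  μᵀw=0.1270
σ²=wᵀΣw=λ₁·μ_p+λ₂ = 0.432533·0.127 + -0.006098 = 0.048833 ≈ 0.0488


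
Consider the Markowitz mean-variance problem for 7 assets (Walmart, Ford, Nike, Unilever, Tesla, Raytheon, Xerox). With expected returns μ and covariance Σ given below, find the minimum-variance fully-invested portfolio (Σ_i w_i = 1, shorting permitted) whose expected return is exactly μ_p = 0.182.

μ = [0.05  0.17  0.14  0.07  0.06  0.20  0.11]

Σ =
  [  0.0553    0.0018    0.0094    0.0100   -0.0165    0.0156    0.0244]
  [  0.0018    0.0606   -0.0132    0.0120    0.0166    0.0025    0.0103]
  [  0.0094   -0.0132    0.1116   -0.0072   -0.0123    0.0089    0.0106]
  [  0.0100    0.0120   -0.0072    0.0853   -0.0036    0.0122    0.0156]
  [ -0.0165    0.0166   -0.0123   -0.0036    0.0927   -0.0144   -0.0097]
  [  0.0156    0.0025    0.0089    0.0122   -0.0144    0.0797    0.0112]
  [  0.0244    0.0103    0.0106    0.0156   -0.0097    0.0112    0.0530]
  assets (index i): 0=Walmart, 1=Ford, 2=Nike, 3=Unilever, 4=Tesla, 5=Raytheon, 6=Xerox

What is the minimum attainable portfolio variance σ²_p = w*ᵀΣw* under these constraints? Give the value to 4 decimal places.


u=Σ⁻¹μ = [-0.3254  2.6066  1.3994  0.1193  0.7824  2.3094  1.0589]
v=Σ⁻¹𝟙 = [13.4423  11.0888  9.8656  7.4466  14.9456  9.0166  7.1894]
a=μᵀu=1.256407  b=𝟙ᵀu=7.950546  c=𝟙ᵀv=72.994860  D=ac−b²=28.500103
λ₁=(c·0.182−b)/D = (72.994860·0.182−7.950546)/28.500103 = 0.187175
λ₂=(a−b·0.182)/D = (1.256407−7.950546·0.182)/28.500103 = -0.006687
w* = 0.187175·u + -0.006687·v:
  w_0 = 0.187175·-0.3254 + -0.006687·13.4423 = -0.1508  (Walmart)
  w_1 = 0.187175·2.6066 + -0.006687·11.0888 = 0.4137  (Ford)
  w_2 = 0.187175·1.3994 + -0.006687·9.8656 = 0.1960  (Nike)
  w_3 = 0.187175·0.1193 + -0.006687·7.4466 = -0.0275  (Unilever)
  w_4 = 0.187175·0.7824 + -0.006687·14.9456 = 0.0465  (Tesla)
  w_5 = 0.187175·2.3094 + -0.006687·9.0166 = 0.3720  (Raytheon)
  w_6 = 0.187175·1.0589 + -0.006687·7.1894 = 0.1501  (Xerox)
Σw_i=1.0000  μᵀw=0.1820
σ²=wᵀΣw=λ₁·μ_p+λ₂ = 0.187175·0.182 + -0.006687 = 0.027379 ≈ 0.0274

0.0274


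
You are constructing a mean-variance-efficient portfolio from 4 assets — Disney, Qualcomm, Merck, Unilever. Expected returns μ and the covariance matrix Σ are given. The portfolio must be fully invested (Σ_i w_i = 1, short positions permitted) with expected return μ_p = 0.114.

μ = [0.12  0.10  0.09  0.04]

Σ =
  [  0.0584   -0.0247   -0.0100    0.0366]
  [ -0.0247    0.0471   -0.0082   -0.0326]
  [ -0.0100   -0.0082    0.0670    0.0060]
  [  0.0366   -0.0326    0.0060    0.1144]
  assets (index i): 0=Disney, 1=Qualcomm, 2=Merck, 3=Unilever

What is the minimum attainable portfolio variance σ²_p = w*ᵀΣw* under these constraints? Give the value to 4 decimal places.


u=Σ⁻¹μ = [4.5262  5.1049  2.6240  0.2187]
v=Σ⁻¹𝟙 = [37.2425  52.4995  25.9757  10.4244]
a=μᵀu=1.298545  b=𝟙ᵀu=12.473842  c=𝟙ᵀv=126.142153  D=ac−b²=8.204540
λ₁=(c·0.114−b)/D = (126.142153·0.114−12.473842)/8.204540 = 0.232355
λ₂=(a−b·0.114)/D = (1.298545−12.473842·0.114)/8.204540 = -0.015049
w* = 0.232355·u + -0.015049·v:
  w_0 = 0.232355·4.5262 + -0.015049·37.2425 = 0.4912  (Disney)
  w_1 = 0.232355·5.1049 + -0.015049·52.4995 = 0.3961  (Qualcomm)
  w_2 = 0.232355·2.6240 + -0.015049·25.9757 = 0.2188  (Merck)
  w_3 = 0.232355·0.2187 + -0.015049·10.4244 = -0.1061  (Unilever)
Σw_i=1.0000  μᵀw=0.1140
σ²=wᵀΣw=λ₁·μ_p+λ₂ = 0.232355·0.114 + -0.015049 = 0.011439 ≈ 0.0114

0.0114


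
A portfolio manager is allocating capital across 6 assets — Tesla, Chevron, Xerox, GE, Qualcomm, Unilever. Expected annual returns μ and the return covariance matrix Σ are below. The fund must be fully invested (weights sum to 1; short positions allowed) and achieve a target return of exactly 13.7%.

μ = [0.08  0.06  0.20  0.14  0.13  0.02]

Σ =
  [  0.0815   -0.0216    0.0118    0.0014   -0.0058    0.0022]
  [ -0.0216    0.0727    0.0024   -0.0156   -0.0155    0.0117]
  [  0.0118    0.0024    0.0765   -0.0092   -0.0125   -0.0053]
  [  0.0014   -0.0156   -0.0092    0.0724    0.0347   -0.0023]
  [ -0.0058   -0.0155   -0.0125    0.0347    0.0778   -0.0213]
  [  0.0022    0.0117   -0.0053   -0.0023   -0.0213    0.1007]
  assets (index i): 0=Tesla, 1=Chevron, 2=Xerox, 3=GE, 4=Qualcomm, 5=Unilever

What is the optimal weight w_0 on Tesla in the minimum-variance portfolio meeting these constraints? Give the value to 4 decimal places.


u=Σ⁻¹μ = [1.1129  1.7574  2.9579  1.7461  1.9593  0.5801]
v=Σ⁻¹𝟙 = [17.0194  22.9549  15.0932  11.4827  19.2923  12.0290]
a=μᵀu=1.296818  b=𝟙ᵀu=10.113643  c=𝟙ᵀv=97.871459  D=ac−b²=24.635660
λ₁=(c·0.137−b)/D = (97.871459·0.137−10.113643)/24.635660 = 0.133739
λ₂=(a−b·0.137)/D = (1.296818−10.113643·0.137)/24.635660 = -0.003603
w* = 0.133739·u + -0.003603·v:
  w_0 = 0.133739·1.1129 + -0.003603·17.0194 = 0.0875  (Tesla)
  w_1 = 0.133739·1.7574 + -0.003603·22.9549 = 0.1523  (Chevron)
  w_2 = 0.133739·2.9579 + -0.003603·15.0932 = 0.3412  (Xerox)
  w_3 = 0.133739·1.7461 + -0.003603·11.4827 = 0.1922  (GE)
  w_4 = 0.133739·1.9593 + -0.003603·19.2923 = 0.1925  (Qualcomm)
  w_5 = 0.133739·0.5801 + -0.003603·12.0290 = 0.0342  (Unilever)
Σw_i=1.0000  μᵀw=0.1370
σ²=wᵀΣw=λ₁·μ_p+λ₂ = 0.133739·0.137 + -0.003603 = 0.014720 ≈ 0.0147

0.0875


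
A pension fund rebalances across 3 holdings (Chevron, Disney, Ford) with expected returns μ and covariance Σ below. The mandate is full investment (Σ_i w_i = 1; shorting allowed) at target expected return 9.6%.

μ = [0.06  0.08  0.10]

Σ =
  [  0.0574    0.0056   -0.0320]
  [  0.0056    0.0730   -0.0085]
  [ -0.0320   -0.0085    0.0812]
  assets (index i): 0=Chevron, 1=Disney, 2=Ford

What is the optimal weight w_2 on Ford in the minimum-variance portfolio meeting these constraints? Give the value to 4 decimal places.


u=Σ⁻¹μ = [2.1598  1.1872  2.2070]
v=Σ⁻¹𝟙 = [30.4036  14.3706  25.8013]
a=μᵀu=0.445262  b=𝟙ᵀu=5.553989  c=𝟙ᵀv=70.575439  D=ac−b²=0.577746
λ₁=(c·0.096−b)/D = (70.575439·0.096−5.553989)/0.577746 = 2.113823
λ₂=(a−b·0.096)/D = (0.445262−5.553989·0.096)/0.577746 = -0.152180
w* = 2.113823·u + -0.152180·v:
  w_0 = 2.113823·2.1598 + -0.152180·30.4036 = -0.0613  (Chevron)
  w_1 = 2.113823·1.1872 + -0.152180·14.3706 = 0.3226  (Disney)
  w_2 = 2.113823·2.2070 + -0.152180·25.8013 = 0.7387  (Ford)
Σw_i=1.0000  μᵀw=0.0960
σ²=wᵀΣw=λ₁·μ_p+λ₂ = 2.113823·0.096 + -0.152180 = 0.050747 ≈ 0.0507

0.7387


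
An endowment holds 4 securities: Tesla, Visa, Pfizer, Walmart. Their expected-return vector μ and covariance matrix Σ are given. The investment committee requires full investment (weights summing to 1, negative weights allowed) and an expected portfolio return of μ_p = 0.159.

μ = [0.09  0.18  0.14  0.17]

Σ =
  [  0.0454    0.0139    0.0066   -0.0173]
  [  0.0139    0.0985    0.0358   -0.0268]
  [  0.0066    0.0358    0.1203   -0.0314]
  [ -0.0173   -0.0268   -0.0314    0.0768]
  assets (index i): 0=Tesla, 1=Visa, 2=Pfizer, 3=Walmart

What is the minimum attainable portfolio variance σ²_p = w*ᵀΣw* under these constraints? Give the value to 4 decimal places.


x=Σ⁻¹μ = [2.7239  2.0283  1.4927  4.1452]
y=Σ⁻¹𝟙 = [27.8273  9.6087  11.0115  27.1444]
a=μᵀx=1.523918  b=𝟙ᵀx=10.390174  c=𝟙ᵀy=75.591868  D=ac−b²=7.240087
λ₁=(c·0.159−b)/D = (75.591868·0.159−10.390174)/7.240087 = 0.224988
λ₂=(a−b·0.159)/D = (1.523918−10.390174·0.159)/7.240087 = -0.017696
w* = 0.224988·x + -0.017696·y:
  w_0 = 0.224988·2.7239 + -0.017696·27.8273 = 0.1204  (Tesla)
  w_1 = 0.224988·2.0283 + -0.017696·9.6087 = 0.2863  (Visa)
  w_2 = 0.224988·1.4927 + -0.017696·11.0115 = 0.1410  (Pfizer)
  w_3 = 0.224988·4.1452 + -0.017696·27.1444 = 0.4523  (Walmart)
Σw_i=1.0000  μᵀw=0.1590
σ²=wᵀΣw=λ₁·μ_p+λ₂ = 0.224988·0.159 + -0.017696 = 0.018077 ≈ 0.0181

0.0181


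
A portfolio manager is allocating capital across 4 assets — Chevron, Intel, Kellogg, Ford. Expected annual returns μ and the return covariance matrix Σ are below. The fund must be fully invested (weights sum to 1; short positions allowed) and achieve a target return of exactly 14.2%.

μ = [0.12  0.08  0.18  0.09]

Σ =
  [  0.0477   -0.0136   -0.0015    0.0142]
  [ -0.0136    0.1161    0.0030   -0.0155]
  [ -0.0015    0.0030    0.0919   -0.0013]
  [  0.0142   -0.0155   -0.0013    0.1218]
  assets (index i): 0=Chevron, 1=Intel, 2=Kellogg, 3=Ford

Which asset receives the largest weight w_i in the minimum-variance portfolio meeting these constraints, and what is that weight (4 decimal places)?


Kellogg (0.4438)

p=Σ⁻¹μ = [2.7003  1.0312  1.9772  0.5764]
q=Σ⁻¹𝟙 = [22.5643  11.9365  10.9621  7.2155]
a=μᵀp=0.814316  b=𝟙ᵀp=6.285220  c=𝟙ᵀq=52.678503  D=ac−b²=3.392983
λ₁=(c·0.142−b)/D = (52.678503·0.142−6.285220)/3.392983 = 0.352235
λ₂=(a−b·0.142)/D = (0.814316−6.285220·0.142)/3.392983 = -0.023043
w* = 0.352235·p + -0.023043·q:
  w_0 = 0.352235·2.7003 + -0.023043·22.5643 = 0.4312  (Chevron)
  w_1 = 0.352235·1.0312 + -0.023043·11.9365 = 0.0882  (Intel)
  w_2 = 0.352235·1.9772 + -0.023043·10.9621 = 0.4438  (Kellogg)
  w_3 = 0.352235·0.5764 + -0.023043·7.2155 = 0.0368  (Ford)
Σw_i=1.0000  μᵀw=0.1420
σ²=wᵀΣw=λ₁·μ_p+λ₂ = 0.352235·0.142 + -0.023043 = 0.026974 ≈ 0.0270


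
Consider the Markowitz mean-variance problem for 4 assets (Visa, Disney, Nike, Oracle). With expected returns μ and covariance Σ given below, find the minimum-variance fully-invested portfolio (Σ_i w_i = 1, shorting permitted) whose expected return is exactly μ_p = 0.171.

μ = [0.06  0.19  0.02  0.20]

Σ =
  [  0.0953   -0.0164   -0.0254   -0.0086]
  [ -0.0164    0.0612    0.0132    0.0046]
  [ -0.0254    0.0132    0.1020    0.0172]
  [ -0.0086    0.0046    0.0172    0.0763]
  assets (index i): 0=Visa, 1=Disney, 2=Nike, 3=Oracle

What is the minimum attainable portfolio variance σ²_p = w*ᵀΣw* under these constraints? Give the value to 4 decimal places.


0.0237

p=Σ⁻¹μ = [1.3515  3.3423  -0.3468  2.6502]
q=Σ⁻¹𝟙 = [17.2566  17.9681  9.7927  11.7604]
a=μᵀp=1.239246  b=𝟙ᵀp=6.997261  c=𝟙ᵀq=56.777779  D=ac−b²=21.399986
λ₁=(c·0.171−b)/D = (56.777779·0.171−6.997261)/21.399986 = 0.126717
λ₂=(a−b·0.171)/D = (1.239246−6.997261·0.171)/21.399986 = 0.001996
w* = 0.126717·p + 0.001996·q:
  w_0 = 0.126717·1.3515 + 0.001996·17.2566 = 0.2057  (Visa)
  w_1 = 0.126717·3.3423 + 0.001996·17.9681 = 0.4594  (Disney)
  w_2 = 0.126717·-0.3468 + 0.001996·9.7927 = -0.0244  (Nike)
  w_3 = 0.126717·2.6502 + 0.001996·11.7604 = 0.3593  (Oracle)
Σw_i=1.0000  μᵀw=0.1710
σ²=wᵀΣw=λ₁·μ_p+λ₂ = 0.126717·0.171 + 0.001996 = 0.023665 ≈ 0.0237


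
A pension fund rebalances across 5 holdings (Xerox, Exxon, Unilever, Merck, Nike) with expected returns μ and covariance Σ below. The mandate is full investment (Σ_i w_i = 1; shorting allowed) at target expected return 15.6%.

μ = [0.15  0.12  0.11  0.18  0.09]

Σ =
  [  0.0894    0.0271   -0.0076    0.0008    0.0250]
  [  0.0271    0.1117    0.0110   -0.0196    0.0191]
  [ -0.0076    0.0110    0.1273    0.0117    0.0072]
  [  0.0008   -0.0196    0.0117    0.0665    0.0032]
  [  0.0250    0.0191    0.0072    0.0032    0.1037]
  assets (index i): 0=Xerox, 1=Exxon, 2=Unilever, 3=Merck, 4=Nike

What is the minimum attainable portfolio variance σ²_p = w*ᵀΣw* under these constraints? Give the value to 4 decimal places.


0.0260

x=Σ⁻¹μ = [1.2798  1.1876  0.5563  2.9333  0.2115]
y=Σ⁻¹𝟙 = [7.4520  8.4940  5.7752  16.1764  5.3820]
a=μᵀx=0.942705  b=𝟙ᵀx=6.168493  c=𝟙ᵀy=43.279692  D=ac−b²=2.749664
λ₁=(c·0.156−b)/D = (43.279692·0.156−6.168493)/2.749664 = 0.212077
λ₂=(a−b·0.156)/D = (0.942705−6.168493·0.156)/2.749664 = -0.007121
w* = 0.212077·x + -0.007121·y:
  w_0 = 0.212077·1.2798 + -0.007121·7.4520 = 0.2183  (Xerox)
  w_1 = 0.212077·1.1876 + -0.007121·8.4940 = 0.1914  (Exxon)
  w_2 = 0.212077·0.5563 + -0.007121·5.7752 = 0.0769  (Unilever)
  w_3 = 0.212077·2.9333 + -0.007121·16.1764 = 0.5069  (Merck)
  w_4 = 0.212077·0.2115 + -0.007121·5.3820 = 0.0065  (Nike)
Σw_i=1.0000  μᵀw=0.1560
σ²=wᵀΣw=λ₁·μ_p+λ₂ = 0.212077·0.156 + -0.007121 = 0.025963 ≈ 0.0260


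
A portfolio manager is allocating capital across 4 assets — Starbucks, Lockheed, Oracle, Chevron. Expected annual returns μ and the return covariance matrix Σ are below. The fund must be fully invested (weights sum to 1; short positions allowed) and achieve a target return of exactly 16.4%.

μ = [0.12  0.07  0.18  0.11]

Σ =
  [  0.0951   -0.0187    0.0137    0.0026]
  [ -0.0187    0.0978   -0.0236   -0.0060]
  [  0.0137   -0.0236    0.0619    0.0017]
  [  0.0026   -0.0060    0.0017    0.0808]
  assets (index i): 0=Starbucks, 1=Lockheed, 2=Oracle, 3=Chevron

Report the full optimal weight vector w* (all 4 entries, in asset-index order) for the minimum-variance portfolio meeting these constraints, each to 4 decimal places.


x=Σ⁻¹μ = [1.1024  1.8122  3.3167  1.3907]
y=Σ⁻¹𝟙 = [10.7755  17.9693  20.2659  12.9375]
a=μᵀx=1.009110  b=𝟙ᵀx=7.621892  c=𝟙ᵀy=61.948164  D=ac−b²=4.419299
λ₁=(c·0.164−b)/D = (61.948164·0.164−7.621892)/4.419299 = 0.574210
λ₂=(a−b·0.164)/D = (1.009110−7.621892·0.164)/4.419299 = -0.054506
w* = 0.574210·x + -0.054506·y:
  w_0 = 0.574210·1.1024 + -0.054506·10.7755 = 0.0457  (Starbucks)
  w_1 = 0.574210·1.8122 + -0.054506·17.9693 = 0.0611  (Lockheed)
  w_2 = 0.574210·3.3167 + -0.054506·20.2659 = 0.7998  (Oracle)
  w_3 = 0.574210·1.3907 + -0.054506·12.9375 = 0.0934  (Chevron)
Σw_i=1.0000  μᵀw=0.1640
σ²=wᵀΣw=λ₁·μ_p+λ₂ = 0.574210·0.164 + -0.054506 = 0.039664 ≈ 0.0397

0.0457  0.0611  0.7998  0.0934


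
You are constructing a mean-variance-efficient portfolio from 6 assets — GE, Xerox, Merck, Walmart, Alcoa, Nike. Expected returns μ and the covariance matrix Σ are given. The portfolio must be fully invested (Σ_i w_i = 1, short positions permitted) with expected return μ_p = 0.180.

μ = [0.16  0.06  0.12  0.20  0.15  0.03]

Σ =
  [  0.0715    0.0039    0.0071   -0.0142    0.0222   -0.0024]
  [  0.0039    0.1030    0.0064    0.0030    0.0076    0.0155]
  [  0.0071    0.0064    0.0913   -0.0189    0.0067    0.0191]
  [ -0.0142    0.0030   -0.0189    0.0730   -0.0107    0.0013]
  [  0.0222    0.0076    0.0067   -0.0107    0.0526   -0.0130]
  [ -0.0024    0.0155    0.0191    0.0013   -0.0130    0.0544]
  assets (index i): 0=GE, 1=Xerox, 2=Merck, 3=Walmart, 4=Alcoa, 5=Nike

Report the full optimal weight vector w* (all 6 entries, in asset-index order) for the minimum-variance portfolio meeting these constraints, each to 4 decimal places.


x=Σ⁻¹μ = [2.0281  -0.0087  1.6420  3.9512  2.7471  0.6290]
y=Σ⁻¹𝟙 = [10.9371  3.6038  8.4323  20.7162  21.8604  19.6064]
a=μᵀx=1.742168  b=𝟙ᵀx=10.988538  c=𝟙ᵀy=85.156221  D=ac−b²=27.608522
λ₁=(c·0.180−b)/D = (85.156221·0.180−10.988538)/27.608522 = 0.157183
λ₂=(a−b·0.180)/D = (1.742168−10.988538·0.180)/27.608522 = -0.008540
w* = 0.157183·x + -0.008540·y:
  w_0 = 0.157183·2.0281 + -0.008540·10.9371 = 0.2254  (GE)
  w_1 = 0.157183·-0.0087 + -0.008540·3.6038 = -0.0321  (Xerox)
  w_2 = 0.157183·1.6420 + -0.008540·8.4323 = 0.1861  (Merck)
  w_3 = 0.157183·3.9512 + -0.008540·20.7162 = 0.4441  (Walmart)
  w_4 = 0.157183·2.7471 + -0.008540·21.8604 = 0.2451  (Alcoa)
  w_5 = 0.157183·0.6290 + -0.008540·19.6064 = -0.0686  (Nike)
Σw_i=1.0000  μᵀw=0.1800
σ²=wᵀΣw=λ₁·μ_p+λ₂ = 0.157183·0.180 + -0.008540 = 0.019753 ≈ 0.0198

0.2254  -0.0321  0.1861  0.4441  0.2451  -0.0686


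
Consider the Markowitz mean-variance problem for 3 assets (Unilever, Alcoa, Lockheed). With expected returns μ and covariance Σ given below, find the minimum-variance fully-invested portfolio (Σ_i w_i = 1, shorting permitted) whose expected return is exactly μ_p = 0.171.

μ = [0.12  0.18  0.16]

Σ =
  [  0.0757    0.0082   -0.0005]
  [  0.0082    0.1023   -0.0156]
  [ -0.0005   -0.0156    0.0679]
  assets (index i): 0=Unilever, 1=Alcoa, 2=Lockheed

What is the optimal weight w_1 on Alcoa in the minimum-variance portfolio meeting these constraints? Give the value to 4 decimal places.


x=Σ⁻¹μ = [1.3784  2.0829  2.8451]
y=Σ⁻¹𝟙 = [12.0831  11.4678  17.4512]
a=μᵀx=0.995544  b=𝟙ᵀx=6.306377  c=𝟙ᵀy=41.002151  D=ac−b²=1.049033
λ₁=(c·0.171−b)/D = (41.002151·0.171−6.306377)/1.049033 = 0.672039
λ₂=(a−b·0.171)/D = (0.995544−6.306377·0.171)/1.049033 = -0.078975
w* = 0.672039·x + -0.078975·y:
  w_0 = 0.672039·1.3784 + -0.078975·12.0831 = -0.0279  (Unilever)
  w_1 = 0.672039·2.0829 + -0.078975·11.4678 = 0.4941  (Alcoa)
  w_2 = 0.672039·2.8451 + -0.078975·17.4512 = 0.5338  (Lockheed)
Σw_i=1.0000  μᵀw=0.1710
σ²=wᵀΣw=λ₁·μ_p+λ₂ = 0.672039·0.171 + -0.078975 = 0.035944 ≈ 0.0359

0.4941


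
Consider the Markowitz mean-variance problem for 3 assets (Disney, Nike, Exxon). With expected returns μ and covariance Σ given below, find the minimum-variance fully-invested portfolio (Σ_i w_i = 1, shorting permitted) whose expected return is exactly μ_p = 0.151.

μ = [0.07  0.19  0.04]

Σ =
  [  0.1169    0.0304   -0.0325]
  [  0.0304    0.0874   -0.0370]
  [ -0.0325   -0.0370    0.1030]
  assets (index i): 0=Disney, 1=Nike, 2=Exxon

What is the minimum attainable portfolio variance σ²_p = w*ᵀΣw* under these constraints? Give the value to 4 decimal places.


0.0405

p=Σ⁻¹μ = [0.3040  2.6809  1.4473]
q=Σ⁻¹𝟙 = [9.5384  15.9308  18.4412]
a=μᵀp=0.588539  b=𝟙ᵀp=4.432194  c=𝟙ᵀq=43.910406  D=ac−b²=6.198656
λ₁=(c·0.151−b)/D = (43.910406·0.151−4.432194)/6.198656 = 0.354638
λ₂=(a−b·0.151)/D = (0.588539−4.432194·0.151)/6.198656 = -0.013023
w* = 0.354638·p + -0.013023·q:
  w_0 = 0.354638·0.3040 + -0.013023·9.5384 = -0.0164  (Disney)
  w_1 = 0.354638·2.6809 + -0.013023·15.9308 = 0.7433  (Nike)
  w_2 = 0.354638·1.4473 + -0.013023·18.4412 = 0.2731  (Exxon)
Σw_i=1.0000  μᵀw=0.1510
σ²=wᵀΣw=λ₁·μ_p+λ₂ = 0.354638·0.151 + -0.013023 = 0.040528 ≈ 0.0405


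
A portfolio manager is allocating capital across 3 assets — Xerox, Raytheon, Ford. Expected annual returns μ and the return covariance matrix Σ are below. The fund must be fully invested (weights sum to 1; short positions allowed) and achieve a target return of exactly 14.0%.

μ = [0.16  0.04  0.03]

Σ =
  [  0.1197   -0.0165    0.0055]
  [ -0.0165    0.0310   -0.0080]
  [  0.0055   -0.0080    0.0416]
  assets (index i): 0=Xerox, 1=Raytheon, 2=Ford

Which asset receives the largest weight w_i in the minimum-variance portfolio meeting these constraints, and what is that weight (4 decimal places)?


Xerox (0.8161)

u=Σ⁻¹μ = [1.6236  2.4045  0.9689]
v=Σ⁻¹𝟙 = [13.4628  47.5265  31.3982]
a=μᵀu=0.385026  b=𝟙ᵀu=4.997056  c=𝟙ᵀv=92.387561  D=ac−b²=10.601063
λ₁=(c·0.140−b)/D = (92.387561·0.140−4.997056)/10.601063 = 0.748718
λ₂=(a−b·0.140)/D = (0.385026−4.997056·0.140)/10.601063 = -0.029673
w* = 0.748718·u + -0.029673·v:
  w_0 = 0.748718·1.6236 + -0.029673·13.4628 = 0.8161  (Xerox)
  w_1 = 0.748718·2.4045 + -0.029673·47.5265 = 0.3901  (Raytheon)
  w_2 = 0.748718·0.9689 + -0.029673·31.3982 = -0.2062  (Ford)
Σw_i=1.0000  μᵀw=0.1400
σ²=wᵀΣw=λ₁·μ_p+λ₂ = 0.748718·0.140 + -0.029673 = 0.075148 ≈ 0.0751


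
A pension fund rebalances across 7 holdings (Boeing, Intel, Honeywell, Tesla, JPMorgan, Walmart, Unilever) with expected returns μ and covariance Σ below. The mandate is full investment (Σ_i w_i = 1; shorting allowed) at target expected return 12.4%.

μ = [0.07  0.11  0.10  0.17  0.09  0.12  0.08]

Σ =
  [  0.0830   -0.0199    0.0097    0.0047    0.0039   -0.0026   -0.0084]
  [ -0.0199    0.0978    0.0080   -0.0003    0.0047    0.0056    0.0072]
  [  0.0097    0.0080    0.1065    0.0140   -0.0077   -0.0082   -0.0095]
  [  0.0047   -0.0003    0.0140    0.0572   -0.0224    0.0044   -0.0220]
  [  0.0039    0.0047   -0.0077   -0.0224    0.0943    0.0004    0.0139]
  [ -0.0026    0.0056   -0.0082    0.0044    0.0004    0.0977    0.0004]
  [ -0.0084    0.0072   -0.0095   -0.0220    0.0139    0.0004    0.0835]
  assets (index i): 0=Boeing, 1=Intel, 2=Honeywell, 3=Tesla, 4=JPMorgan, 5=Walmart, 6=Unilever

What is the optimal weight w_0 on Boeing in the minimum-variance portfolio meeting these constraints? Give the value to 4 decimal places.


0.0650

x=Σ⁻¹μ = [0.9288  1.0054  0.6123  3.9921  1.5920  1.0530  1.8162]
y=Σ⁻¹𝟙 = [13.5651  9.9630  7.2694  26.1564  13.6788  9.3283  17.8784]
a=μᵀx=1.330430  b=𝟙ᵀx=10.999769  c=𝟙ᵀy=97.839327  D=ac−b²=9.173447
λ₁=(c·0.124−b)/D = (97.839327·0.124−10.999769)/9.173447 = 0.123433
λ₂=(a−b·0.124)/D = (1.330430−10.999769·0.124)/9.173447 = -0.003656
w* = 0.123433·x + -0.003656·y:
  w_0 = 0.123433·0.9288 + -0.003656·13.5651 = 0.0650  (Boeing)
  w_1 = 0.123433·1.0054 + -0.003656·9.9630 = 0.0877  (Intel)
  w_2 = 0.123433·0.6123 + -0.003656·7.2694 = 0.0490  (Honeywell)
  w_3 = 0.123433·3.9921 + -0.003656·26.1564 = 0.3971  (Tesla)
  w_4 = 0.123433·1.5920 + -0.003656·13.6788 = 0.1465  (JPMorgan)
  w_5 = 0.123433·1.0530 + -0.003656·9.3283 = 0.0959  (Walmart)
  w_6 = 0.123433·1.8162 + -0.003656·17.8784 = 0.1588  (Unilever)
Σw_i=1.0000  μᵀw=0.1240
σ²=wᵀΣw=λ₁·μ_p+λ₂ = 0.123433·0.124 + -0.003656 = 0.011649 ≈ 0.0116


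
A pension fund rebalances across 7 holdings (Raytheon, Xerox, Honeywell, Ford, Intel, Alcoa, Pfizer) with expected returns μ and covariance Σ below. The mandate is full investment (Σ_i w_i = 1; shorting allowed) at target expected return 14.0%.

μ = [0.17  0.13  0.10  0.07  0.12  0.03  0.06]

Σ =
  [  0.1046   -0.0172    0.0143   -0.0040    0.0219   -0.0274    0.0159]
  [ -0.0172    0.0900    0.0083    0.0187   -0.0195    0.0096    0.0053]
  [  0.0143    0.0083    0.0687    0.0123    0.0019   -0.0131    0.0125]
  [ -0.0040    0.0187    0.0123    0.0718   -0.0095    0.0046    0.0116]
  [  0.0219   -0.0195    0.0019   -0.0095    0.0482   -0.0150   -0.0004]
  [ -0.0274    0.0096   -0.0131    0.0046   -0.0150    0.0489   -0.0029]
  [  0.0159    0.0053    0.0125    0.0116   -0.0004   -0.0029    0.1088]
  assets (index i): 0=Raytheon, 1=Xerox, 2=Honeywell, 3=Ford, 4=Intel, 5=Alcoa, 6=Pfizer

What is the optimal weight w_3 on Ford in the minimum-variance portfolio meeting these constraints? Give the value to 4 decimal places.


0.0004

u=Σ⁻¹μ = [1.7636  2.0061  1.0971  0.6348  3.3528  2.4753  0.0806]
v=Σ⁻¹𝟙 = [12.3273  13.0250  14.0463  9.9897  33.7926  38.2988  5.2214]
a=μᵀu=1.196168  b=𝟙ᵀu=11.410169  c=𝟙ᵀv=126.701190  D=ac−b²=21.364001
λ₁=(c·0.140−b)/D = (126.701190·0.140−11.410169)/21.364001 = 0.296199
λ₂=(a−b·0.140)/D = (1.196168−11.410169·0.140)/21.364001 = -0.018782
w* = 0.296199·u + -0.018782·v:
  w_0 = 0.296199·1.7636 + -0.018782·12.3273 = 0.2908  (Raytheon)
  w_1 = 0.296199·2.0061 + -0.018782·13.0250 = 0.3496  (Xerox)
  w_2 = 0.296199·1.0971 + -0.018782·14.0463 = 0.0611  (Honeywell)
  w_3 = 0.296199·0.6348 + -0.018782·9.9897 = 0.0004  (Ford)
  w_4 = 0.296199·3.3528 + -0.018782·33.7926 = 0.3584  (Intel)
  w_5 = 0.296199·2.4753 + -0.018782·38.2988 = 0.0139  (Alcoa)
  w_6 = 0.296199·0.0806 + -0.018782·5.2214 = -0.0742  (Pfizer)
Σw_i=1.0000  μᵀw=0.1400
σ²=wᵀΣw=λ₁·μ_p+λ₂ = 0.296199·0.140 + -0.018782 = 0.022686 ≈ 0.0227


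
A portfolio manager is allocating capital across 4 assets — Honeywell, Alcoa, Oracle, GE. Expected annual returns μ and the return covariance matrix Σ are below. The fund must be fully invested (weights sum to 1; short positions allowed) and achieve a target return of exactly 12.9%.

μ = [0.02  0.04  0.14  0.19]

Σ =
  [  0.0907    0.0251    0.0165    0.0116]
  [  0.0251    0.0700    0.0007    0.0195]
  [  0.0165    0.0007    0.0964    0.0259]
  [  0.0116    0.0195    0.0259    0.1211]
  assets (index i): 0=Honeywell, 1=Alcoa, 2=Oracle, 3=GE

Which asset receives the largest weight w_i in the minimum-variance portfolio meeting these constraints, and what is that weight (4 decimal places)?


Oracle (0.3756)

p=Σ⁻¹μ = [-0.2309  0.2801  1.1399  1.3022]
q=Σ⁻¹𝟙 = [5.9953  10.8877  8.1428  4.1886]
a=μᵀp=0.413586  b=𝟙ᵀp=2.491255  c=𝟙ᵀq=29.214492  D=ac−b²=5.876353
λ₁=(c·0.129−b)/D = (29.214492·0.129−2.491255)/5.876353 = 0.217382
λ₂=(a−b·0.129)/D = (0.413586−2.491255·0.129)/5.876353 = 0.015692
w* = 0.217382·p + 0.015692·q:
  w_0 = 0.217382·-0.2309 + 0.015692·5.9953 = 0.0439  (Honeywell)
  w_1 = 0.217382·0.2801 + 0.015692·10.8877 = 0.2317  (Alcoa)
  w_2 = 0.217382·1.1399 + 0.015692·8.1428 = 0.3756  (Oracle)
  w_3 = 0.217382·1.3022 + 0.015692·4.1886 = 0.3488  (GE)
Σw_i=1.0000  μᵀw=0.1290
σ²=wᵀΣw=λ₁·μ_p+λ₂ = 0.217382·0.129 + 0.015692 = 0.043735 ≈ 0.0437


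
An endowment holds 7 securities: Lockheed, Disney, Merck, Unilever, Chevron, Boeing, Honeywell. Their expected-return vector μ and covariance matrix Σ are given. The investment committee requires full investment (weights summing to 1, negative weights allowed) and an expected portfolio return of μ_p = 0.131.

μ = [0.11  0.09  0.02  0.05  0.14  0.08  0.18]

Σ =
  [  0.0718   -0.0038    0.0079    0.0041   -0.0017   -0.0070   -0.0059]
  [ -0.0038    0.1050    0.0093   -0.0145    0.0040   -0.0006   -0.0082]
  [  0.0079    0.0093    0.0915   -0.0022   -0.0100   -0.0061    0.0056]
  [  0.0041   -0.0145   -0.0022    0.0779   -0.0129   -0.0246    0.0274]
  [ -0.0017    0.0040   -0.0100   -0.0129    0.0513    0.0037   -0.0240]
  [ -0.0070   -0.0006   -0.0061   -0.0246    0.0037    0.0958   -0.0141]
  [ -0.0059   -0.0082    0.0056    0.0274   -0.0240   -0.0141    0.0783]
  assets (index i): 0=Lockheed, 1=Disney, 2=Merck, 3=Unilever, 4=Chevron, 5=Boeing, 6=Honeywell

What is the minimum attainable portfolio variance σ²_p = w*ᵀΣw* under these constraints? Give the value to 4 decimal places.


g=Σ⁻¹μ = [2.1261  1.1376  0.3053  0.5983  4.7140  1.5888  4.0780]
h=Σ⁻¹𝟙 = [16.6507  12.0967  12.4853  18.6851  35.1913  19.2187  22.1088]
a=μᵀg=1.893380  b=𝟙ᵀg=14.548095  c=𝟙ᵀh=136.436549  D=ac−b²=46.679133
λ₁=(c·0.131−b)/D = (136.436549·0.131−14.548095)/46.679133 = 0.071233
λ₂=(a−b·0.131)/D = (1.893380−14.548095·0.131)/46.679133 = -0.000266
w* = 0.071233·g + -0.000266·h:
  w_0 = 0.071233·2.1261 + -0.000266·16.6507 = 0.1470  (Lockheed)
  w_1 = 0.071233·1.1376 + -0.000266·12.0967 = 0.0778  (Disney)
  w_2 = 0.071233·0.3053 + -0.000266·12.4853 = 0.0184  (Merck)
  w_3 = 0.071233·0.5983 + -0.000266·18.6851 = 0.0376  (Unilever)
  w_4 = 0.071233·4.7140 + -0.000266·35.1913 = 0.3264  (Chevron)
  w_5 = 0.071233·1.5888 + -0.000266·19.2187 = 0.1081  (Boeing)
  w_6 = 0.071233·4.0780 + -0.000266·22.1088 = 0.2846  (Honeywell)
Σw_i=1.0000  μᵀw=0.1310
σ²=wᵀΣw=λ₁·μ_p+λ₂ = 0.071233·0.131 + -0.000266 = 0.009065 ≈ 0.0091

0.0091


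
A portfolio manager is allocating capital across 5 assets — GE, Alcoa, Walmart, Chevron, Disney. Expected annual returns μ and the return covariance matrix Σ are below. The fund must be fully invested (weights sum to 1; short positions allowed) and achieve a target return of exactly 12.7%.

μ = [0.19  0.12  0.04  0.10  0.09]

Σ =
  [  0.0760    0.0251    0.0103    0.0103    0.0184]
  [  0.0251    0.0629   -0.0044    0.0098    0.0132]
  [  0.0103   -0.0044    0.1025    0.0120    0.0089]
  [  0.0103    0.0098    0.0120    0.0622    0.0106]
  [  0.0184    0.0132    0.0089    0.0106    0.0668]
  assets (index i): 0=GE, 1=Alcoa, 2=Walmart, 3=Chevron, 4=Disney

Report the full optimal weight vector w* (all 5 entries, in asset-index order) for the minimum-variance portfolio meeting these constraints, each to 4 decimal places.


0.3186  0.2201  0.0776  0.2418  0.1419

u=Σ⁻¹μ = [1.9472  0.8742  0.0684  1.0557  0.4616]
v=Σ⁻¹𝟙 = [4.9341  10.9947  7.7392  10.5463  8.7337]
a=μᵀu=0.624717  b=𝟙ᵀu=4.407081  c=𝟙ᵀv=42.948082  D=ac−b²=7.408040
λ₁=(c·0.127−b)/D = (42.948082·0.127−4.407081)/7.408040 = 0.141377
λ₂=(a−b·0.127)/D = (0.624717−4.407081·0.127)/7.408040 = 0.008777
w* = 0.141377·u + 0.008777·v:
  w_0 = 0.141377·1.9472 + 0.008777·4.9341 = 0.3186  (GE)
  w_1 = 0.141377·0.8742 + 0.008777·10.9947 = 0.2201  (Alcoa)
  w_2 = 0.141377·0.0684 + 0.008777·7.7392 = 0.0776  (Walmart)
  w_3 = 0.141377·1.0557 + 0.008777·10.5463 = 0.2418  (Chevron)
  w_4 = 0.141377·0.4616 + 0.008777·8.7337 = 0.1419  (Disney)
Σw_i=1.0000  μᵀw=0.1270
σ²=wᵀΣw=λ₁·μ_p+λ₂ = 0.141377·0.127 + 0.008777 = 0.026732 ≈ 0.0267


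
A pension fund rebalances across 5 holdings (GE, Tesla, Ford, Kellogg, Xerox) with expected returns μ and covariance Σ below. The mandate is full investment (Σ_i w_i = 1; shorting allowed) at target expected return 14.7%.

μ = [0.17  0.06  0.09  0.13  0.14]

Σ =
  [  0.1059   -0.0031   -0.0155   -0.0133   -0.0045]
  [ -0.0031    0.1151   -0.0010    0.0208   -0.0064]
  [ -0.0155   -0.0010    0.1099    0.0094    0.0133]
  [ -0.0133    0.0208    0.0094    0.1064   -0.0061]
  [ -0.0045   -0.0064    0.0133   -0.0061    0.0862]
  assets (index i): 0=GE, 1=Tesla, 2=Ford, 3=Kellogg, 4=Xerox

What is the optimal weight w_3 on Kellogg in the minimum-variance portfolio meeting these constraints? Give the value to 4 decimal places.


p=Σ⁻¹μ = [1.9825  0.4217  0.7704  1.4189  1.7405]
q=Σ⁻¹𝟙 = [12.6399  8.0958  8.6835  9.3271  12.1821]
a=μᵀp=0.859797  b=𝟙ᵀp=6.334058  c=𝟙ᵀq=50.928383  D=ac−b²=3.667793
λ₁=(c·0.147−b)/D = (50.928383·0.147−6.334058)/3.667793 = 0.314198
λ₂=(a−b·0.147)/D = (0.859797−6.334058·0.147)/3.667793 = -0.019442
w* = 0.314198·p + -0.019442·q:
  w_0 = 0.314198·1.9825 + -0.019442·12.6399 = 0.3772  (GE)
  w_1 = 0.314198·0.4217 + -0.019442·8.0958 = -0.0249  (Tesla)
  w_2 = 0.314198·0.7704 + -0.019442·8.6835 = 0.0732  (Ford)
  w_3 = 0.314198·1.4189 + -0.019442·9.3271 = 0.2645  (Kellogg)
  w_4 = 0.314198·1.7405 + -0.019442·12.1821 = 0.3100  (Xerox)
Σw_i=1.0000  μᵀw=0.1470
σ²=wᵀΣw=λ₁·μ_p+λ₂ = 0.314198·0.147 + -0.019442 = 0.026745 ≈ 0.0267

0.2645
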